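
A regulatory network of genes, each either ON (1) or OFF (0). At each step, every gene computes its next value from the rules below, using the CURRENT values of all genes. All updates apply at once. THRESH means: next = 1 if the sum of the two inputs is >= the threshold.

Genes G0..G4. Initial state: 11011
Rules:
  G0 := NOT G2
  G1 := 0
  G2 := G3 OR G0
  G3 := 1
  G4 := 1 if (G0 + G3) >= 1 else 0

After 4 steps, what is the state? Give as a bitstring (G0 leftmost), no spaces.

Step 1: G0=NOT G2=NOT 0=1 G1=0(const) G2=G3|G0=1|1=1 G3=1(const) G4=(1+1>=1)=1 -> 10111
Step 2: G0=NOT G2=NOT 1=0 G1=0(const) G2=G3|G0=1|1=1 G3=1(const) G4=(1+1>=1)=1 -> 00111
Step 3: G0=NOT G2=NOT 1=0 G1=0(const) G2=G3|G0=1|0=1 G3=1(const) G4=(0+1>=1)=1 -> 00111
Step 4: G0=NOT G2=NOT 1=0 G1=0(const) G2=G3|G0=1|0=1 G3=1(const) G4=(0+1>=1)=1 -> 00111

00111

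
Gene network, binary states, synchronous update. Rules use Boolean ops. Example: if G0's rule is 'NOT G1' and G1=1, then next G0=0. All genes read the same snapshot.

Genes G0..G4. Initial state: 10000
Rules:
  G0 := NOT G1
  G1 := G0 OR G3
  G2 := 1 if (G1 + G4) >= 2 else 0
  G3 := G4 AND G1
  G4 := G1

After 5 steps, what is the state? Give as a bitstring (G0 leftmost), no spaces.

Step 1: G0=NOT G1=NOT 0=1 G1=G0|G3=1|0=1 G2=(0+0>=2)=0 G3=G4&G1=0&0=0 G4=G1=0 -> 11000
Step 2: G0=NOT G1=NOT 1=0 G1=G0|G3=1|0=1 G2=(1+0>=2)=0 G3=G4&G1=0&1=0 G4=G1=1 -> 01001
Step 3: G0=NOT G1=NOT 1=0 G1=G0|G3=0|0=0 G2=(1+1>=2)=1 G3=G4&G1=1&1=1 G4=G1=1 -> 00111
Step 4: G0=NOT G1=NOT 0=1 G1=G0|G3=0|1=1 G2=(0+1>=2)=0 G3=G4&G1=1&0=0 G4=G1=0 -> 11000
Step 5: G0=NOT G1=NOT 1=0 G1=G0|G3=1|0=1 G2=(1+0>=2)=0 G3=G4&G1=0&1=0 G4=G1=1 -> 01001

01001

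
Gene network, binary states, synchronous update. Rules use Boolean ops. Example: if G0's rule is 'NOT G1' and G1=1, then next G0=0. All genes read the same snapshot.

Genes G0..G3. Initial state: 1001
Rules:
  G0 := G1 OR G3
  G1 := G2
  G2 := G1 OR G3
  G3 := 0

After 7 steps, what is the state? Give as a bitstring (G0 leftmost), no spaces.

Step 1: G0=G1|G3=0|1=1 G1=G2=0 G2=G1|G3=0|1=1 G3=0(const) -> 1010
Step 2: G0=G1|G3=0|0=0 G1=G2=1 G2=G1|G3=0|0=0 G3=0(const) -> 0100
Step 3: G0=G1|G3=1|0=1 G1=G2=0 G2=G1|G3=1|0=1 G3=0(const) -> 1010
Step 4: G0=G1|G3=0|0=0 G1=G2=1 G2=G1|G3=0|0=0 G3=0(const) -> 0100
Step 5: G0=G1|G3=1|0=1 G1=G2=0 G2=G1|G3=1|0=1 G3=0(const) -> 1010
Step 6: G0=G1|G3=0|0=0 G1=G2=1 G2=G1|G3=0|0=0 G3=0(const) -> 0100
Step 7: G0=G1|G3=1|0=1 G1=G2=0 G2=G1|G3=1|0=1 G3=0(const) -> 1010

1010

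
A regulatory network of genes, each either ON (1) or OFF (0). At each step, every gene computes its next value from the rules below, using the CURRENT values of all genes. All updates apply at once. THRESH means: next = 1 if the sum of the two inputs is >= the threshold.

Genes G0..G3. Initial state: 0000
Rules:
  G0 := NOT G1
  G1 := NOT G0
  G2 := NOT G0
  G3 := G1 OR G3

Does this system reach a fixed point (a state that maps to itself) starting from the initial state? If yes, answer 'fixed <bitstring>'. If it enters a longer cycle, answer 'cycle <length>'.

Step 0: 0000
Step 1: G0=NOT G1=NOT 0=1 G1=NOT G0=NOT 0=1 G2=NOT G0=NOT 0=1 G3=G1|G3=0|0=0 -> 1110
Step 2: G0=NOT G1=NOT 1=0 G1=NOT G0=NOT 1=0 G2=NOT G0=NOT 1=0 G3=G1|G3=1|0=1 -> 0001
Step 3: G0=NOT G1=NOT 0=1 G1=NOT G0=NOT 0=1 G2=NOT G0=NOT 0=1 G3=G1|G3=0|1=1 -> 1111
Step 4: G0=NOT G1=NOT 1=0 G1=NOT G0=NOT 1=0 G2=NOT G0=NOT 1=0 G3=G1|G3=1|1=1 -> 0001
Cycle of length 2 starting at step 2 -> no fixed point

Answer: cycle 2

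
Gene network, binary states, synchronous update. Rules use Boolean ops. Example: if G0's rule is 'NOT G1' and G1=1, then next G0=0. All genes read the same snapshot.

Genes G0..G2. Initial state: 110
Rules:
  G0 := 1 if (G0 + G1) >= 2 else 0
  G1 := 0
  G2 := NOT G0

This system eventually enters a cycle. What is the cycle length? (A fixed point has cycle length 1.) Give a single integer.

Answer: 1

Derivation:
Step 0: 110
Step 1: G0=(1+1>=2)=1 G1=0(const) G2=NOT G0=NOT 1=0 -> 100
Step 2: G0=(1+0>=2)=0 G1=0(const) G2=NOT G0=NOT 1=0 -> 000
Step 3: G0=(0+0>=2)=0 G1=0(const) G2=NOT G0=NOT 0=1 -> 001
Step 4: G0=(0+0>=2)=0 G1=0(const) G2=NOT G0=NOT 0=1 -> 001
State from step 4 equals state from step 3 -> cycle length 1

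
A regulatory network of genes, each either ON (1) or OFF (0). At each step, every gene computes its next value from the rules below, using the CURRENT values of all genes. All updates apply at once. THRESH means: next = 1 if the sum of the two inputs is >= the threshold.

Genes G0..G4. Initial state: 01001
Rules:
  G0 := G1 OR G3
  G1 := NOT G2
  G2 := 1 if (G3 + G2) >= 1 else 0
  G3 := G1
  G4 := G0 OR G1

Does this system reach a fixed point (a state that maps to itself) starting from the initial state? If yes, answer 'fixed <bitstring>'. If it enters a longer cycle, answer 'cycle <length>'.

Step 0: 01001
Step 1: G0=G1|G3=1|0=1 G1=NOT G2=NOT 0=1 G2=(0+0>=1)=0 G3=G1=1 G4=G0|G1=0|1=1 -> 11011
Step 2: G0=G1|G3=1|1=1 G1=NOT G2=NOT 0=1 G2=(1+0>=1)=1 G3=G1=1 G4=G0|G1=1|1=1 -> 11111
Step 3: G0=G1|G3=1|1=1 G1=NOT G2=NOT 1=0 G2=(1+1>=1)=1 G3=G1=1 G4=G0|G1=1|1=1 -> 10111
Step 4: G0=G1|G3=0|1=1 G1=NOT G2=NOT 1=0 G2=(1+1>=1)=1 G3=G1=0 G4=G0|G1=1|0=1 -> 10101
Step 5: G0=G1|G3=0|0=0 G1=NOT G2=NOT 1=0 G2=(0+1>=1)=1 G3=G1=0 G4=G0|G1=1|0=1 -> 00101
Step 6: G0=G1|G3=0|0=0 G1=NOT G2=NOT 1=0 G2=(0+1>=1)=1 G3=G1=0 G4=G0|G1=0|0=0 -> 00100
Step 7: G0=G1|G3=0|0=0 G1=NOT G2=NOT 1=0 G2=(0+1>=1)=1 G3=G1=0 G4=G0|G1=0|0=0 -> 00100
Fixed point reached at step 6: 00100

Answer: fixed 00100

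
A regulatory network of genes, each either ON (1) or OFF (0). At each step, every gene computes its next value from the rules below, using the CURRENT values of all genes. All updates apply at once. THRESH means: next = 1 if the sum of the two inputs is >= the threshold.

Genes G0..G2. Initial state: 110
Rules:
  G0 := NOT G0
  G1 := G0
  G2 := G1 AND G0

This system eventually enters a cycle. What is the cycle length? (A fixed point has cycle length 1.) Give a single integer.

Step 0: 110
Step 1: G0=NOT G0=NOT 1=0 G1=G0=1 G2=G1&G0=1&1=1 -> 011
Step 2: G0=NOT G0=NOT 0=1 G1=G0=0 G2=G1&G0=1&0=0 -> 100
Step 3: G0=NOT G0=NOT 1=0 G1=G0=1 G2=G1&G0=0&1=0 -> 010
Step 4: G0=NOT G0=NOT 0=1 G1=G0=0 G2=G1&G0=1&0=0 -> 100
State from step 4 equals state from step 2 -> cycle length 2

Answer: 2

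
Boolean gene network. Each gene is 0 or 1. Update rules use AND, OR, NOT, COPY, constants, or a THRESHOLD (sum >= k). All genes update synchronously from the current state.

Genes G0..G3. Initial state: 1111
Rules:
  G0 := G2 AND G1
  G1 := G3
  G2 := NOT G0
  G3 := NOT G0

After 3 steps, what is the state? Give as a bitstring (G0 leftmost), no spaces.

Step 1: G0=G2&G1=1&1=1 G1=G3=1 G2=NOT G0=NOT 1=0 G3=NOT G0=NOT 1=0 -> 1100
Step 2: G0=G2&G1=0&1=0 G1=G3=0 G2=NOT G0=NOT 1=0 G3=NOT G0=NOT 1=0 -> 0000
Step 3: G0=G2&G1=0&0=0 G1=G3=0 G2=NOT G0=NOT 0=1 G3=NOT G0=NOT 0=1 -> 0011

0011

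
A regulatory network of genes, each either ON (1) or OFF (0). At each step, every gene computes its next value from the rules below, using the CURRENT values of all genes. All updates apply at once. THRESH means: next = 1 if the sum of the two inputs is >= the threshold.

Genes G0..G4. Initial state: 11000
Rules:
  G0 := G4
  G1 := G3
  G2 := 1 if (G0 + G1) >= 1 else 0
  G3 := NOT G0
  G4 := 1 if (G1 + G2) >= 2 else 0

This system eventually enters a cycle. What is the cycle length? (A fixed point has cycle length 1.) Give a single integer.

Answer: 9

Derivation:
Step 0: 11000
Step 1: G0=G4=0 G1=G3=0 G2=(1+1>=1)=1 G3=NOT G0=NOT 1=0 G4=(1+0>=2)=0 -> 00100
Step 2: G0=G4=0 G1=G3=0 G2=(0+0>=1)=0 G3=NOT G0=NOT 0=1 G4=(0+1>=2)=0 -> 00010
Step 3: G0=G4=0 G1=G3=1 G2=(0+0>=1)=0 G3=NOT G0=NOT 0=1 G4=(0+0>=2)=0 -> 01010
Step 4: G0=G4=0 G1=G3=1 G2=(0+1>=1)=1 G3=NOT G0=NOT 0=1 G4=(1+0>=2)=0 -> 01110
Step 5: G0=G4=0 G1=G3=1 G2=(0+1>=1)=1 G3=NOT G0=NOT 0=1 G4=(1+1>=2)=1 -> 01111
Step 6: G0=G4=1 G1=G3=1 G2=(0+1>=1)=1 G3=NOT G0=NOT 0=1 G4=(1+1>=2)=1 -> 11111
Step 7: G0=G4=1 G1=G3=1 G2=(1+1>=1)=1 G3=NOT G0=NOT 1=0 G4=(1+1>=2)=1 -> 11101
Step 8: G0=G4=1 G1=G3=0 G2=(1+1>=1)=1 G3=NOT G0=NOT 1=0 G4=(1+1>=2)=1 -> 10101
Step 9: G0=G4=1 G1=G3=0 G2=(1+0>=1)=1 G3=NOT G0=NOT 1=0 G4=(0+1>=2)=0 -> 10100
Step 10: G0=G4=0 G1=G3=0 G2=(1+0>=1)=1 G3=NOT G0=NOT 1=0 G4=(0+1>=2)=0 -> 00100
State from step 10 equals state from step 1 -> cycle length 9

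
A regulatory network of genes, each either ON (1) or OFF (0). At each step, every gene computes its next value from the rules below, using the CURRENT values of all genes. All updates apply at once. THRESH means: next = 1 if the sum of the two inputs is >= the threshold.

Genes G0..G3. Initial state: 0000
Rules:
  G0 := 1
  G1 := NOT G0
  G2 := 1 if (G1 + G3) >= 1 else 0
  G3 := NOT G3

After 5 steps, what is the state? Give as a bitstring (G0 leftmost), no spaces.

Step 1: G0=1(const) G1=NOT G0=NOT 0=1 G2=(0+0>=1)=0 G3=NOT G3=NOT 0=1 -> 1101
Step 2: G0=1(const) G1=NOT G0=NOT 1=0 G2=(1+1>=1)=1 G3=NOT G3=NOT 1=0 -> 1010
Step 3: G0=1(const) G1=NOT G0=NOT 1=0 G2=(0+0>=1)=0 G3=NOT G3=NOT 0=1 -> 1001
Step 4: G0=1(const) G1=NOT G0=NOT 1=0 G2=(0+1>=1)=1 G3=NOT G3=NOT 1=0 -> 1010
Step 5: G0=1(const) G1=NOT G0=NOT 1=0 G2=(0+0>=1)=0 G3=NOT G3=NOT 0=1 -> 1001

1001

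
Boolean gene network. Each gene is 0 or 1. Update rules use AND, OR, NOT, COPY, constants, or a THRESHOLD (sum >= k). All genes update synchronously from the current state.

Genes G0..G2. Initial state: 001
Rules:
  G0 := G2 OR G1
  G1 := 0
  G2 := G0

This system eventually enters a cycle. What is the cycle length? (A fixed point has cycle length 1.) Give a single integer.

Step 0: 001
Step 1: G0=G2|G1=1|0=1 G1=0(const) G2=G0=0 -> 100
Step 2: G0=G2|G1=0|0=0 G1=0(const) G2=G0=1 -> 001
State from step 2 equals state from step 0 -> cycle length 2

Answer: 2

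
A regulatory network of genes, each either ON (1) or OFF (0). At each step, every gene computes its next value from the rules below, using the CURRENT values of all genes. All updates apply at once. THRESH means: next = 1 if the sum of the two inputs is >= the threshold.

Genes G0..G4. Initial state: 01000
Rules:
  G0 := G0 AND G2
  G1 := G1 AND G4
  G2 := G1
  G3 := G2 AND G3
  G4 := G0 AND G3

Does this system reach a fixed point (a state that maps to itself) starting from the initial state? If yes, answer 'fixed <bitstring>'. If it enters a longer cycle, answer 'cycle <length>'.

Answer: fixed 00000

Derivation:
Step 0: 01000
Step 1: G0=G0&G2=0&0=0 G1=G1&G4=1&0=0 G2=G1=1 G3=G2&G3=0&0=0 G4=G0&G3=0&0=0 -> 00100
Step 2: G0=G0&G2=0&1=0 G1=G1&G4=0&0=0 G2=G1=0 G3=G2&G3=1&0=0 G4=G0&G3=0&0=0 -> 00000
Step 3: G0=G0&G2=0&0=0 G1=G1&G4=0&0=0 G2=G1=0 G3=G2&G3=0&0=0 G4=G0&G3=0&0=0 -> 00000
Fixed point reached at step 2: 00000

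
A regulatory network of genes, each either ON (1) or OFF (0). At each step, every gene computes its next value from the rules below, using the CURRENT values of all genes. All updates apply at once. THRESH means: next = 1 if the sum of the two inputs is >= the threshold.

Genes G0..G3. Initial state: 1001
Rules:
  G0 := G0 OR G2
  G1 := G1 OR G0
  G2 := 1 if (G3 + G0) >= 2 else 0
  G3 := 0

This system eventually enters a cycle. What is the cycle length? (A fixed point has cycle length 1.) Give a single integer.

Answer: 1

Derivation:
Step 0: 1001
Step 1: G0=G0|G2=1|0=1 G1=G1|G0=0|1=1 G2=(1+1>=2)=1 G3=0(const) -> 1110
Step 2: G0=G0|G2=1|1=1 G1=G1|G0=1|1=1 G2=(0+1>=2)=0 G3=0(const) -> 1100
Step 3: G0=G0|G2=1|0=1 G1=G1|G0=1|1=1 G2=(0+1>=2)=0 G3=0(const) -> 1100
State from step 3 equals state from step 2 -> cycle length 1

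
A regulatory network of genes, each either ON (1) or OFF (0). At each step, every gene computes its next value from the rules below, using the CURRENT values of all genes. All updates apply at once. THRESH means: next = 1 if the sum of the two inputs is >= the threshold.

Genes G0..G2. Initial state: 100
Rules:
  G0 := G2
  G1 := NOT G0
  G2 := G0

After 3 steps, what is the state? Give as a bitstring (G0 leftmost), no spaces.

Step 1: G0=G2=0 G1=NOT G0=NOT 1=0 G2=G0=1 -> 001
Step 2: G0=G2=1 G1=NOT G0=NOT 0=1 G2=G0=0 -> 110
Step 3: G0=G2=0 G1=NOT G0=NOT 1=0 G2=G0=1 -> 001

001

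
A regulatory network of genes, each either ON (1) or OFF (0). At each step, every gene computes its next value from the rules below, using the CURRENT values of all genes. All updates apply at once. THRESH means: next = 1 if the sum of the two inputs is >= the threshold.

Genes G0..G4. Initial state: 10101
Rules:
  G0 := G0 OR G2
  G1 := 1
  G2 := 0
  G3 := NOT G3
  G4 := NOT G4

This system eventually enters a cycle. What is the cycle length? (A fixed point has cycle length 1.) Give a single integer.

Answer: 2

Derivation:
Step 0: 10101
Step 1: G0=G0|G2=1|1=1 G1=1(const) G2=0(const) G3=NOT G3=NOT 0=1 G4=NOT G4=NOT 1=0 -> 11010
Step 2: G0=G0|G2=1|0=1 G1=1(const) G2=0(const) G3=NOT G3=NOT 1=0 G4=NOT G4=NOT 0=1 -> 11001
Step 3: G0=G0|G2=1|0=1 G1=1(const) G2=0(const) G3=NOT G3=NOT 0=1 G4=NOT G4=NOT 1=0 -> 11010
State from step 3 equals state from step 1 -> cycle length 2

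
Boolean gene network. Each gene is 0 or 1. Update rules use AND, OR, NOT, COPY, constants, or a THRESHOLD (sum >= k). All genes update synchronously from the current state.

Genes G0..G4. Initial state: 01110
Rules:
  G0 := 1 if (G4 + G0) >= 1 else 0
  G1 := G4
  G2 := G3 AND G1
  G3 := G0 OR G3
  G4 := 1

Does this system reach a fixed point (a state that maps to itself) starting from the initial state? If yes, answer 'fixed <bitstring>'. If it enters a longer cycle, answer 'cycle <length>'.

Step 0: 01110
Step 1: G0=(0+0>=1)=0 G1=G4=0 G2=G3&G1=1&1=1 G3=G0|G3=0|1=1 G4=1(const) -> 00111
Step 2: G0=(1+0>=1)=1 G1=G4=1 G2=G3&G1=1&0=0 G3=G0|G3=0|1=1 G4=1(const) -> 11011
Step 3: G0=(1+1>=1)=1 G1=G4=1 G2=G3&G1=1&1=1 G3=G0|G3=1|1=1 G4=1(const) -> 11111
Step 4: G0=(1+1>=1)=1 G1=G4=1 G2=G3&G1=1&1=1 G3=G0|G3=1|1=1 G4=1(const) -> 11111
Fixed point reached at step 3: 11111

Answer: fixed 11111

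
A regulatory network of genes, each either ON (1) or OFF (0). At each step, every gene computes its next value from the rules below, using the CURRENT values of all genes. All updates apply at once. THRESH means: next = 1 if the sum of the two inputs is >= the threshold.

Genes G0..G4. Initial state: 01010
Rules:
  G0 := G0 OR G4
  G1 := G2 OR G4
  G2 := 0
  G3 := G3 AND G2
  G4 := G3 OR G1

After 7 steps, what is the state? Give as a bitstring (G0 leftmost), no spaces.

Step 1: G0=G0|G4=0|0=0 G1=G2|G4=0|0=0 G2=0(const) G3=G3&G2=1&0=0 G4=G3|G1=1|1=1 -> 00001
Step 2: G0=G0|G4=0|1=1 G1=G2|G4=0|1=1 G2=0(const) G3=G3&G2=0&0=0 G4=G3|G1=0|0=0 -> 11000
Step 3: G0=G0|G4=1|0=1 G1=G2|G4=0|0=0 G2=0(const) G3=G3&G2=0&0=0 G4=G3|G1=0|1=1 -> 10001
Step 4: G0=G0|G4=1|1=1 G1=G2|G4=0|1=1 G2=0(const) G3=G3&G2=0&0=0 G4=G3|G1=0|0=0 -> 11000
Step 5: G0=G0|G4=1|0=1 G1=G2|G4=0|0=0 G2=0(const) G3=G3&G2=0&0=0 G4=G3|G1=0|1=1 -> 10001
Step 6: G0=G0|G4=1|1=1 G1=G2|G4=0|1=1 G2=0(const) G3=G3&G2=0&0=0 G4=G3|G1=0|0=0 -> 11000
Step 7: G0=G0|G4=1|0=1 G1=G2|G4=0|0=0 G2=0(const) G3=G3&G2=0&0=0 G4=G3|G1=0|1=1 -> 10001

10001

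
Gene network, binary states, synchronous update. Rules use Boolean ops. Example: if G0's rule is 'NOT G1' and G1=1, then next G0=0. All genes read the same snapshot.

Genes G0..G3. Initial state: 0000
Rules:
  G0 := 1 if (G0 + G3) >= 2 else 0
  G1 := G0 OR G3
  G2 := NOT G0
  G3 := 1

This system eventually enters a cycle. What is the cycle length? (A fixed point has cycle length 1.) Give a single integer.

Step 0: 0000
Step 1: G0=(0+0>=2)=0 G1=G0|G3=0|0=0 G2=NOT G0=NOT 0=1 G3=1(const) -> 0011
Step 2: G0=(0+1>=2)=0 G1=G0|G3=0|1=1 G2=NOT G0=NOT 0=1 G3=1(const) -> 0111
Step 3: G0=(0+1>=2)=0 G1=G0|G3=0|1=1 G2=NOT G0=NOT 0=1 G3=1(const) -> 0111
State from step 3 equals state from step 2 -> cycle length 1

Answer: 1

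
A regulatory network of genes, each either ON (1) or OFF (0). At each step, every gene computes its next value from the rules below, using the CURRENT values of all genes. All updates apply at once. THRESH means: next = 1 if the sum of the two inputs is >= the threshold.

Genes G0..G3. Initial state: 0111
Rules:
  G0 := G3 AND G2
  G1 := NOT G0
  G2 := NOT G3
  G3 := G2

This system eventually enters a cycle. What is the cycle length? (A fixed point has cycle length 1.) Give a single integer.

Step 0: 0111
Step 1: G0=G3&G2=1&1=1 G1=NOT G0=NOT 0=1 G2=NOT G3=NOT 1=0 G3=G2=1 -> 1101
Step 2: G0=G3&G2=1&0=0 G1=NOT G0=NOT 1=0 G2=NOT G3=NOT 1=0 G3=G2=0 -> 0000
Step 3: G0=G3&G2=0&0=0 G1=NOT G0=NOT 0=1 G2=NOT G3=NOT 0=1 G3=G2=0 -> 0110
Step 4: G0=G3&G2=0&1=0 G1=NOT G0=NOT 0=1 G2=NOT G3=NOT 0=1 G3=G2=1 -> 0111
State from step 4 equals state from step 0 -> cycle length 4

Answer: 4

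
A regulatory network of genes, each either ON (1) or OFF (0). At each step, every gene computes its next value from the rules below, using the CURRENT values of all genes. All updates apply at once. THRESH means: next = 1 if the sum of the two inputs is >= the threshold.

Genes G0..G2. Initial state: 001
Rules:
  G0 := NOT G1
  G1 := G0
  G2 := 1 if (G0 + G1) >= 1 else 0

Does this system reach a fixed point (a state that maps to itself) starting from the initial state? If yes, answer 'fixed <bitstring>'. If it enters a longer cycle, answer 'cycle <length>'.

Answer: cycle 4

Derivation:
Step 0: 001
Step 1: G0=NOT G1=NOT 0=1 G1=G0=0 G2=(0+0>=1)=0 -> 100
Step 2: G0=NOT G1=NOT 0=1 G1=G0=1 G2=(1+0>=1)=1 -> 111
Step 3: G0=NOT G1=NOT 1=0 G1=G0=1 G2=(1+1>=1)=1 -> 011
Step 4: G0=NOT G1=NOT 1=0 G1=G0=0 G2=(0+1>=1)=1 -> 001
Cycle of length 4 starting at step 0 -> no fixed point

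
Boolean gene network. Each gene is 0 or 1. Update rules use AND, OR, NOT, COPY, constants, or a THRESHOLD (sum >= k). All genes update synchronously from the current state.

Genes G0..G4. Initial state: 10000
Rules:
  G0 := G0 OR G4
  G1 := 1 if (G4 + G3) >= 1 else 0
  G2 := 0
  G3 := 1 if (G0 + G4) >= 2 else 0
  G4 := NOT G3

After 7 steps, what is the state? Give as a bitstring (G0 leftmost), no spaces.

Step 1: G0=G0|G4=1|0=1 G1=(0+0>=1)=0 G2=0(const) G3=(1+0>=2)=0 G4=NOT G3=NOT 0=1 -> 10001
Step 2: G0=G0|G4=1|1=1 G1=(1+0>=1)=1 G2=0(const) G3=(1+1>=2)=1 G4=NOT G3=NOT 0=1 -> 11011
Step 3: G0=G0|G4=1|1=1 G1=(1+1>=1)=1 G2=0(const) G3=(1+1>=2)=1 G4=NOT G3=NOT 1=0 -> 11010
Step 4: G0=G0|G4=1|0=1 G1=(0+1>=1)=1 G2=0(const) G3=(1+0>=2)=0 G4=NOT G3=NOT 1=0 -> 11000
Step 5: G0=G0|G4=1|0=1 G1=(0+0>=1)=0 G2=0(const) G3=(1+0>=2)=0 G4=NOT G3=NOT 0=1 -> 10001
Step 6: G0=G0|G4=1|1=1 G1=(1+0>=1)=1 G2=0(const) G3=(1+1>=2)=1 G4=NOT G3=NOT 0=1 -> 11011
Step 7: G0=G0|G4=1|1=1 G1=(1+1>=1)=1 G2=0(const) G3=(1+1>=2)=1 G4=NOT G3=NOT 1=0 -> 11010

11010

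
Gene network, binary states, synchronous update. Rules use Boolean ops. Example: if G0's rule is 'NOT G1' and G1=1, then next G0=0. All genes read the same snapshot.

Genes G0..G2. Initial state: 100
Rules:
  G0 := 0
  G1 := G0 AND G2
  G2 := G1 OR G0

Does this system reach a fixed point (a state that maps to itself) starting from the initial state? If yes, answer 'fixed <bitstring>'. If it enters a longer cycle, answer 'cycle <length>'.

Step 0: 100
Step 1: G0=0(const) G1=G0&G2=1&0=0 G2=G1|G0=0|1=1 -> 001
Step 2: G0=0(const) G1=G0&G2=0&1=0 G2=G1|G0=0|0=0 -> 000
Step 3: G0=0(const) G1=G0&G2=0&0=0 G2=G1|G0=0|0=0 -> 000
Fixed point reached at step 2: 000

Answer: fixed 000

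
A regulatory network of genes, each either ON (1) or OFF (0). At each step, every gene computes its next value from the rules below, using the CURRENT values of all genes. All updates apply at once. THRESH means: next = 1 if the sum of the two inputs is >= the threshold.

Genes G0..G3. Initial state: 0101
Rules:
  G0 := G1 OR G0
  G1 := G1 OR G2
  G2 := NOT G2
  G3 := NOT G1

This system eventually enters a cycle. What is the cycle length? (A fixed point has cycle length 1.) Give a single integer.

Answer: 2

Derivation:
Step 0: 0101
Step 1: G0=G1|G0=1|0=1 G1=G1|G2=1|0=1 G2=NOT G2=NOT 0=1 G3=NOT G1=NOT 1=0 -> 1110
Step 2: G0=G1|G0=1|1=1 G1=G1|G2=1|1=1 G2=NOT G2=NOT 1=0 G3=NOT G1=NOT 1=0 -> 1100
Step 3: G0=G1|G0=1|1=1 G1=G1|G2=1|0=1 G2=NOT G2=NOT 0=1 G3=NOT G1=NOT 1=0 -> 1110
State from step 3 equals state from step 1 -> cycle length 2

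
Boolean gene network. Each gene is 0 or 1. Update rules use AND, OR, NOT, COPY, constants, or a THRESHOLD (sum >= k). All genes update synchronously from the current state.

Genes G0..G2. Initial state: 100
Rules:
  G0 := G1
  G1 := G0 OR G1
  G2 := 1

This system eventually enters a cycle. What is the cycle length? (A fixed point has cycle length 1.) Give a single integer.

Answer: 1

Derivation:
Step 0: 100
Step 1: G0=G1=0 G1=G0|G1=1|0=1 G2=1(const) -> 011
Step 2: G0=G1=1 G1=G0|G1=0|1=1 G2=1(const) -> 111
Step 3: G0=G1=1 G1=G0|G1=1|1=1 G2=1(const) -> 111
State from step 3 equals state from step 2 -> cycle length 1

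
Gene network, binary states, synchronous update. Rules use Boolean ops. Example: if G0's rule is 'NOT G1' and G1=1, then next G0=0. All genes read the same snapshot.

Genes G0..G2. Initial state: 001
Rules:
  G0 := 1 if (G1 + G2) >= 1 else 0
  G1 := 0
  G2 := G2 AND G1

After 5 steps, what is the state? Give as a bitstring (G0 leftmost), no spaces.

Step 1: G0=(0+1>=1)=1 G1=0(const) G2=G2&G1=1&0=0 -> 100
Step 2: G0=(0+0>=1)=0 G1=0(const) G2=G2&G1=0&0=0 -> 000
Step 3: G0=(0+0>=1)=0 G1=0(const) G2=G2&G1=0&0=0 -> 000
Step 4: G0=(0+0>=1)=0 G1=0(const) G2=G2&G1=0&0=0 -> 000
Step 5: G0=(0+0>=1)=0 G1=0(const) G2=G2&G1=0&0=0 -> 000

000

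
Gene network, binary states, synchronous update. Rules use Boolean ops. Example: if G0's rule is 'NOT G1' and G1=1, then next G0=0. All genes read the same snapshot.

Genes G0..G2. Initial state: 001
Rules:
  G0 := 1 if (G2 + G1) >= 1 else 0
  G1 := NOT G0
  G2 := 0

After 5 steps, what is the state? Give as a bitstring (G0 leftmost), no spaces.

Step 1: G0=(1+0>=1)=1 G1=NOT G0=NOT 0=1 G2=0(const) -> 110
Step 2: G0=(0+1>=1)=1 G1=NOT G0=NOT 1=0 G2=0(const) -> 100
Step 3: G0=(0+0>=1)=0 G1=NOT G0=NOT 1=0 G2=0(const) -> 000
Step 4: G0=(0+0>=1)=0 G1=NOT G0=NOT 0=1 G2=0(const) -> 010
Step 5: G0=(0+1>=1)=1 G1=NOT G0=NOT 0=1 G2=0(const) -> 110

110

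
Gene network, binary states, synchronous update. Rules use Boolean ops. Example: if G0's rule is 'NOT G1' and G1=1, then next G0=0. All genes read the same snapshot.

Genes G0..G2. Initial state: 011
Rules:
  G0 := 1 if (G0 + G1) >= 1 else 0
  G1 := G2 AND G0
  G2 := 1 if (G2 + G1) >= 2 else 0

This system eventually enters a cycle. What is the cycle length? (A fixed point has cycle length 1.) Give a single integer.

Step 0: 011
Step 1: G0=(0+1>=1)=1 G1=G2&G0=1&0=0 G2=(1+1>=2)=1 -> 101
Step 2: G0=(1+0>=1)=1 G1=G2&G0=1&1=1 G2=(1+0>=2)=0 -> 110
Step 3: G0=(1+1>=1)=1 G1=G2&G0=0&1=0 G2=(0+1>=2)=0 -> 100
Step 4: G0=(1+0>=1)=1 G1=G2&G0=0&1=0 G2=(0+0>=2)=0 -> 100
State from step 4 equals state from step 3 -> cycle length 1

Answer: 1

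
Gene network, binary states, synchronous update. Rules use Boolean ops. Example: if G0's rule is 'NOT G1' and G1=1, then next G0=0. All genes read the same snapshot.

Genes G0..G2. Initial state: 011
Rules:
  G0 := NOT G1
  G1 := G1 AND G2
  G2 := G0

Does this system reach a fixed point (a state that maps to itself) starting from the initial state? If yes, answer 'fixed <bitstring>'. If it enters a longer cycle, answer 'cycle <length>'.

Answer: fixed 101

Derivation:
Step 0: 011
Step 1: G0=NOT G1=NOT 1=0 G1=G1&G2=1&1=1 G2=G0=0 -> 010
Step 2: G0=NOT G1=NOT 1=0 G1=G1&G2=1&0=0 G2=G0=0 -> 000
Step 3: G0=NOT G1=NOT 0=1 G1=G1&G2=0&0=0 G2=G0=0 -> 100
Step 4: G0=NOT G1=NOT 0=1 G1=G1&G2=0&0=0 G2=G0=1 -> 101
Step 5: G0=NOT G1=NOT 0=1 G1=G1&G2=0&1=0 G2=G0=1 -> 101
Fixed point reached at step 4: 101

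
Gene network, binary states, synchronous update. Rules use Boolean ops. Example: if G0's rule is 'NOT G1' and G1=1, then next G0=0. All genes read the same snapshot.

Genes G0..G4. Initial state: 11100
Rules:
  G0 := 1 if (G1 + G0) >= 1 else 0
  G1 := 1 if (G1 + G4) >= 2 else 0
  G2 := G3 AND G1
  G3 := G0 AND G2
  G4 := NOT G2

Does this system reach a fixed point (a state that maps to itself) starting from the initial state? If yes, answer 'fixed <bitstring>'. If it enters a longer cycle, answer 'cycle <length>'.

Step 0: 11100
Step 1: G0=(1+1>=1)=1 G1=(1+0>=2)=0 G2=G3&G1=0&1=0 G3=G0&G2=1&1=1 G4=NOT G2=NOT 1=0 -> 10010
Step 2: G0=(0+1>=1)=1 G1=(0+0>=2)=0 G2=G3&G1=1&0=0 G3=G0&G2=1&0=0 G4=NOT G2=NOT 0=1 -> 10001
Step 3: G0=(0+1>=1)=1 G1=(0+1>=2)=0 G2=G3&G1=0&0=0 G3=G0&G2=1&0=0 G4=NOT G2=NOT 0=1 -> 10001
Fixed point reached at step 2: 10001

Answer: fixed 10001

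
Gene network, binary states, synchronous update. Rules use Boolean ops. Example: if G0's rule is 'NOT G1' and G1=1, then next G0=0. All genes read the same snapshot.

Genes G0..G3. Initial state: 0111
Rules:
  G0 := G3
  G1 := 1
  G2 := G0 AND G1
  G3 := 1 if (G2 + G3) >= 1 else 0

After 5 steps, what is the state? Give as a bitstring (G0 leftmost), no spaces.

Step 1: G0=G3=1 G1=1(const) G2=G0&G1=0&1=0 G3=(1+1>=1)=1 -> 1101
Step 2: G0=G3=1 G1=1(const) G2=G0&G1=1&1=1 G3=(0+1>=1)=1 -> 1111
Step 3: G0=G3=1 G1=1(const) G2=G0&G1=1&1=1 G3=(1+1>=1)=1 -> 1111
Step 4: G0=G3=1 G1=1(const) G2=G0&G1=1&1=1 G3=(1+1>=1)=1 -> 1111
Step 5: G0=G3=1 G1=1(const) G2=G0&G1=1&1=1 G3=(1+1>=1)=1 -> 1111

1111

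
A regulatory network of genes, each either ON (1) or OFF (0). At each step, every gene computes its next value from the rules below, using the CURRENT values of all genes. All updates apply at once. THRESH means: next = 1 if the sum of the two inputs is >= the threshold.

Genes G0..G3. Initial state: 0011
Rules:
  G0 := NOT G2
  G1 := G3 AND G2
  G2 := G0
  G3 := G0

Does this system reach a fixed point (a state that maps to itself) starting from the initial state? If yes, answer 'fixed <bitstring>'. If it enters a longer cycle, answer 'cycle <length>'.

Step 0: 0011
Step 1: G0=NOT G2=NOT 1=0 G1=G3&G2=1&1=1 G2=G0=0 G3=G0=0 -> 0100
Step 2: G0=NOT G2=NOT 0=1 G1=G3&G2=0&0=0 G2=G0=0 G3=G0=0 -> 1000
Step 3: G0=NOT G2=NOT 0=1 G1=G3&G2=0&0=0 G2=G0=1 G3=G0=1 -> 1011
Step 4: G0=NOT G2=NOT 1=0 G1=G3&G2=1&1=1 G2=G0=1 G3=G0=1 -> 0111
Step 5: G0=NOT G2=NOT 1=0 G1=G3&G2=1&1=1 G2=G0=0 G3=G0=0 -> 0100
Cycle of length 4 starting at step 1 -> no fixed point

Answer: cycle 4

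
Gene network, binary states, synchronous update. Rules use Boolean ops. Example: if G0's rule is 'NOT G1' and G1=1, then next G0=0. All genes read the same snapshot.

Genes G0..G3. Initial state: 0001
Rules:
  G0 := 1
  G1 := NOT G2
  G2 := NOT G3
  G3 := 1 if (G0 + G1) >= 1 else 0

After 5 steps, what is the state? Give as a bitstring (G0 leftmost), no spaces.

Step 1: G0=1(const) G1=NOT G2=NOT 0=1 G2=NOT G3=NOT 1=0 G3=(0+0>=1)=0 -> 1100
Step 2: G0=1(const) G1=NOT G2=NOT 0=1 G2=NOT G3=NOT 0=1 G3=(1+1>=1)=1 -> 1111
Step 3: G0=1(const) G1=NOT G2=NOT 1=0 G2=NOT G3=NOT 1=0 G3=(1+1>=1)=1 -> 1001
Step 4: G0=1(const) G1=NOT G2=NOT 0=1 G2=NOT G3=NOT 1=0 G3=(1+0>=1)=1 -> 1101
Step 5: G0=1(const) G1=NOT G2=NOT 0=1 G2=NOT G3=NOT 1=0 G3=(1+1>=1)=1 -> 1101

1101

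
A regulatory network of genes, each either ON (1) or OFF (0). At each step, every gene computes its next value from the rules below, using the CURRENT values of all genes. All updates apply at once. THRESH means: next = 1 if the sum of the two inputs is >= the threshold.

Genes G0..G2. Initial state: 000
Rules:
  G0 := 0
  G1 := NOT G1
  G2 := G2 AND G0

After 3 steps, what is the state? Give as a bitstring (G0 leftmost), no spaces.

Step 1: G0=0(const) G1=NOT G1=NOT 0=1 G2=G2&G0=0&0=0 -> 010
Step 2: G0=0(const) G1=NOT G1=NOT 1=0 G2=G2&G0=0&0=0 -> 000
Step 3: G0=0(const) G1=NOT G1=NOT 0=1 G2=G2&G0=0&0=0 -> 010

010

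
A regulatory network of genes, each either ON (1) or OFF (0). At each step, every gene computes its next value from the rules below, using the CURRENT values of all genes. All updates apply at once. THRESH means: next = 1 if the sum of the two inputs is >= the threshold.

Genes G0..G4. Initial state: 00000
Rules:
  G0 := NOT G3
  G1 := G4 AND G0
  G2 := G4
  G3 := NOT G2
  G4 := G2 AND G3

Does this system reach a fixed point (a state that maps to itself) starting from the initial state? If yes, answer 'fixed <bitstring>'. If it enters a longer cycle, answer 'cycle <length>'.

Step 0: 00000
Step 1: G0=NOT G3=NOT 0=1 G1=G4&G0=0&0=0 G2=G4=0 G3=NOT G2=NOT 0=1 G4=G2&G3=0&0=0 -> 10010
Step 2: G0=NOT G3=NOT 1=0 G1=G4&G0=0&1=0 G2=G4=0 G3=NOT G2=NOT 0=1 G4=G2&G3=0&1=0 -> 00010
Step 3: G0=NOT G3=NOT 1=0 G1=G4&G0=0&0=0 G2=G4=0 G3=NOT G2=NOT 0=1 G4=G2&G3=0&1=0 -> 00010
Fixed point reached at step 2: 00010

Answer: fixed 00010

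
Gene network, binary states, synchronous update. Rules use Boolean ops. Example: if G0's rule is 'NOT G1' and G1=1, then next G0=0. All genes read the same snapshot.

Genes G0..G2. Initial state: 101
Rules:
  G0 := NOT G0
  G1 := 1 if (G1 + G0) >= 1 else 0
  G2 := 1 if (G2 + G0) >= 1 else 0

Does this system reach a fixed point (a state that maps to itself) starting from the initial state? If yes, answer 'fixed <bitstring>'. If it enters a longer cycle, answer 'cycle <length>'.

Step 0: 101
Step 1: G0=NOT G0=NOT 1=0 G1=(0+1>=1)=1 G2=(1+1>=1)=1 -> 011
Step 2: G0=NOT G0=NOT 0=1 G1=(1+0>=1)=1 G2=(1+0>=1)=1 -> 111
Step 3: G0=NOT G0=NOT 1=0 G1=(1+1>=1)=1 G2=(1+1>=1)=1 -> 011
Cycle of length 2 starting at step 1 -> no fixed point

Answer: cycle 2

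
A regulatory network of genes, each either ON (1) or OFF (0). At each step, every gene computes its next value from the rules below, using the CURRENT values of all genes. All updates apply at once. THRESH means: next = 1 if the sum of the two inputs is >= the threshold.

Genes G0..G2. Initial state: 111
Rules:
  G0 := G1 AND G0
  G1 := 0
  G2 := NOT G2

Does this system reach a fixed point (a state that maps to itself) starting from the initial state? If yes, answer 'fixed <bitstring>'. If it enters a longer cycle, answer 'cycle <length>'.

Step 0: 111
Step 1: G0=G1&G0=1&1=1 G1=0(const) G2=NOT G2=NOT 1=0 -> 100
Step 2: G0=G1&G0=0&1=0 G1=0(const) G2=NOT G2=NOT 0=1 -> 001
Step 3: G0=G1&G0=0&0=0 G1=0(const) G2=NOT G2=NOT 1=0 -> 000
Step 4: G0=G1&G0=0&0=0 G1=0(const) G2=NOT G2=NOT 0=1 -> 001
Cycle of length 2 starting at step 2 -> no fixed point

Answer: cycle 2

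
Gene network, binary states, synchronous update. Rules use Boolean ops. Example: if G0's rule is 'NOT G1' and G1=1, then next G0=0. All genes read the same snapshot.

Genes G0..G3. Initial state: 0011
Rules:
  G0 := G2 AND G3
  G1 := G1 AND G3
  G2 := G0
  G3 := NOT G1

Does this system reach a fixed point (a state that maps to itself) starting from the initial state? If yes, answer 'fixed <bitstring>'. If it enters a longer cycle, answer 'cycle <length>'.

Answer: cycle 2

Derivation:
Step 0: 0011
Step 1: G0=G2&G3=1&1=1 G1=G1&G3=0&1=0 G2=G0=0 G3=NOT G1=NOT 0=1 -> 1001
Step 2: G0=G2&G3=0&1=0 G1=G1&G3=0&1=0 G2=G0=1 G3=NOT G1=NOT 0=1 -> 0011
Cycle of length 2 starting at step 0 -> no fixed point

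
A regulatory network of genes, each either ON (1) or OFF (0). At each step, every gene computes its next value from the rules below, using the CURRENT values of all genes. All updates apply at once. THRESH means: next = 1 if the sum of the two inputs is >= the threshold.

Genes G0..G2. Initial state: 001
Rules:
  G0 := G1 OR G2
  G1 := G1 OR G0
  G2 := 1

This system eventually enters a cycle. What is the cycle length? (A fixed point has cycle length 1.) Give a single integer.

Step 0: 001
Step 1: G0=G1|G2=0|1=1 G1=G1|G0=0|0=0 G2=1(const) -> 101
Step 2: G0=G1|G2=0|1=1 G1=G1|G0=0|1=1 G2=1(const) -> 111
Step 3: G0=G1|G2=1|1=1 G1=G1|G0=1|1=1 G2=1(const) -> 111
State from step 3 equals state from step 2 -> cycle length 1

Answer: 1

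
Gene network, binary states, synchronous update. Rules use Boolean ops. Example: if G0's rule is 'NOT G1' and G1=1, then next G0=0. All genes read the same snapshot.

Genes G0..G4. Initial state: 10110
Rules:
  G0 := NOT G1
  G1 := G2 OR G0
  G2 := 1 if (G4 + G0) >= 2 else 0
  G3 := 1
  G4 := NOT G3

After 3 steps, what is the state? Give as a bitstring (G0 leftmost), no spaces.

Step 1: G0=NOT G1=NOT 0=1 G1=G2|G0=1|1=1 G2=(0+1>=2)=0 G3=1(const) G4=NOT G3=NOT 1=0 -> 11010
Step 2: G0=NOT G1=NOT 1=0 G1=G2|G0=0|1=1 G2=(0+1>=2)=0 G3=1(const) G4=NOT G3=NOT 1=0 -> 01010
Step 3: G0=NOT G1=NOT 1=0 G1=G2|G0=0|0=0 G2=(0+0>=2)=0 G3=1(const) G4=NOT G3=NOT 1=0 -> 00010

00010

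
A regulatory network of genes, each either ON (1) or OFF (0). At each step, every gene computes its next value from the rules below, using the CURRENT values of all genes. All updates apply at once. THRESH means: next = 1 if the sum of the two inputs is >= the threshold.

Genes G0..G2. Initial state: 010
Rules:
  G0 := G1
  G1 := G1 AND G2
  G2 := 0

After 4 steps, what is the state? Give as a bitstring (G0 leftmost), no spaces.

Step 1: G0=G1=1 G1=G1&G2=1&0=0 G2=0(const) -> 100
Step 2: G0=G1=0 G1=G1&G2=0&0=0 G2=0(const) -> 000
Step 3: G0=G1=0 G1=G1&G2=0&0=0 G2=0(const) -> 000
Step 4: G0=G1=0 G1=G1&G2=0&0=0 G2=0(const) -> 000

000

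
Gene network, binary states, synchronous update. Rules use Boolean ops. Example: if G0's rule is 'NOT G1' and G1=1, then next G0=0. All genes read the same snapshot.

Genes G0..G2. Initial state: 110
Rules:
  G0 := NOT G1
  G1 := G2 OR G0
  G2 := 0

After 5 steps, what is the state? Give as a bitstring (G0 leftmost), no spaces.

Step 1: G0=NOT G1=NOT 1=0 G1=G2|G0=0|1=1 G2=0(const) -> 010
Step 2: G0=NOT G1=NOT 1=0 G1=G2|G0=0|0=0 G2=0(const) -> 000
Step 3: G0=NOT G1=NOT 0=1 G1=G2|G0=0|0=0 G2=0(const) -> 100
Step 4: G0=NOT G1=NOT 0=1 G1=G2|G0=0|1=1 G2=0(const) -> 110
Step 5: G0=NOT G1=NOT 1=0 G1=G2|G0=0|1=1 G2=0(const) -> 010

010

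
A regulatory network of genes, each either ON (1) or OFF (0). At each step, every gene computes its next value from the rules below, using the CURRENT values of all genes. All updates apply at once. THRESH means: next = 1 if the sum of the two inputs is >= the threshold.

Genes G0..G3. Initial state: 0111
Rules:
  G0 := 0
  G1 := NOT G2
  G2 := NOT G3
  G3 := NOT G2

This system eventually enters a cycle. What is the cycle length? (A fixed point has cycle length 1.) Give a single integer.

Answer: 2

Derivation:
Step 0: 0111
Step 1: G0=0(const) G1=NOT G2=NOT 1=0 G2=NOT G3=NOT 1=0 G3=NOT G2=NOT 1=0 -> 0000
Step 2: G0=0(const) G1=NOT G2=NOT 0=1 G2=NOT G3=NOT 0=1 G3=NOT G2=NOT 0=1 -> 0111
State from step 2 equals state from step 0 -> cycle length 2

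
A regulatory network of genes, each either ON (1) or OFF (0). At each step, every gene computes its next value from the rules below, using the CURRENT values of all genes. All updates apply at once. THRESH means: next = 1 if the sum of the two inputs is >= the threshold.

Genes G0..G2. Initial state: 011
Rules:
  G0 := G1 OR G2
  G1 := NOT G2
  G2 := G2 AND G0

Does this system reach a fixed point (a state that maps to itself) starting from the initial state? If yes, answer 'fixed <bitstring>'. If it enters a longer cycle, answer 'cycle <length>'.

Answer: fixed 110

Derivation:
Step 0: 011
Step 1: G0=G1|G2=1|1=1 G1=NOT G2=NOT 1=0 G2=G2&G0=1&0=0 -> 100
Step 2: G0=G1|G2=0|0=0 G1=NOT G2=NOT 0=1 G2=G2&G0=0&1=0 -> 010
Step 3: G0=G1|G2=1|0=1 G1=NOT G2=NOT 0=1 G2=G2&G0=0&0=0 -> 110
Step 4: G0=G1|G2=1|0=1 G1=NOT G2=NOT 0=1 G2=G2&G0=0&1=0 -> 110
Fixed point reached at step 3: 110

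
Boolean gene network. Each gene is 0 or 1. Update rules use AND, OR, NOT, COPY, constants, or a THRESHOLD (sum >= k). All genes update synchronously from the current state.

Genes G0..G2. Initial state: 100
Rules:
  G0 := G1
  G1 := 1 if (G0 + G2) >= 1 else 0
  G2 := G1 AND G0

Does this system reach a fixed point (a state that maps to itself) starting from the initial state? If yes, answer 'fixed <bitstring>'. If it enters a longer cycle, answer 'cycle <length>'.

Answer: cycle 2

Derivation:
Step 0: 100
Step 1: G0=G1=0 G1=(1+0>=1)=1 G2=G1&G0=0&1=0 -> 010
Step 2: G0=G1=1 G1=(0+0>=1)=0 G2=G1&G0=1&0=0 -> 100
Cycle of length 2 starting at step 0 -> no fixed point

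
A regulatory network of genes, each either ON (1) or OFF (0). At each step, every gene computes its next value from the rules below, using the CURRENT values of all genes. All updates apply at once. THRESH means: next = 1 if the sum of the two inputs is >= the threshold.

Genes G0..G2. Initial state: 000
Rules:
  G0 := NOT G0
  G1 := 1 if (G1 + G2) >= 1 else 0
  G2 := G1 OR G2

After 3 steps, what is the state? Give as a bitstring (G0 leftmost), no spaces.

Step 1: G0=NOT G0=NOT 0=1 G1=(0+0>=1)=0 G2=G1|G2=0|0=0 -> 100
Step 2: G0=NOT G0=NOT 1=0 G1=(0+0>=1)=0 G2=G1|G2=0|0=0 -> 000
Step 3: G0=NOT G0=NOT 0=1 G1=(0+0>=1)=0 G2=G1|G2=0|0=0 -> 100

100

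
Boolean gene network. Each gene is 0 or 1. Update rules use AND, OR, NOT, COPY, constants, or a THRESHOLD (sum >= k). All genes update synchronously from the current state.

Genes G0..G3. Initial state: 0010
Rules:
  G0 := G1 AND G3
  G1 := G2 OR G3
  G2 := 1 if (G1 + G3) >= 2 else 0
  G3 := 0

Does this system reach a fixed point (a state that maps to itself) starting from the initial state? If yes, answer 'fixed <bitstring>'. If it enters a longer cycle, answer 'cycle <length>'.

Step 0: 0010
Step 1: G0=G1&G3=0&0=0 G1=G2|G3=1|0=1 G2=(0+0>=2)=0 G3=0(const) -> 0100
Step 2: G0=G1&G3=1&0=0 G1=G2|G3=0|0=0 G2=(1+0>=2)=0 G3=0(const) -> 0000
Step 3: G0=G1&G3=0&0=0 G1=G2|G3=0|0=0 G2=(0+0>=2)=0 G3=0(const) -> 0000
Fixed point reached at step 2: 0000

Answer: fixed 0000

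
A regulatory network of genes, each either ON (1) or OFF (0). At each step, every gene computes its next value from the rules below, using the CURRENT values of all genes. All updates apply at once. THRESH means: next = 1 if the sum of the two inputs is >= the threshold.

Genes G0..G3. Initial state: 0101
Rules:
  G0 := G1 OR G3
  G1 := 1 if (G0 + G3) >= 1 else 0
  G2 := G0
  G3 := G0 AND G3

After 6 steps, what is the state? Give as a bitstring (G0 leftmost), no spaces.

Step 1: G0=G1|G3=1|1=1 G1=(0+1>=1)=1 G2=G0=0 G3=G0&G3=0&1=0 -> 1100
Step 2: G0=G1|G3=1|0=1 G1=(1+0>=1)=1 G2=G0=1 G3=G0&G3=1&0=0 -> 1110
Step 3: G0=G1|G3=1|0=1 G1=(1+0>=1)=1 G2=G0=1 G3=G0&G3=1&0=0 -> 1110
Step 4: G0=G1|G3=1|0=1 G1=(1+0>=1)=1 G2=G0=1 G3=G0&G3=1&0=0 -> 1110
Step 5: G0=G1|G3=1|0=1 G1=(1+0>=1)=1 G2=G0=1 G3=G0&G3=1&0=0 -> 1110
Step 6: G0=G1|G3=1|0=1 G1=(1+0>=1)=1 G2=G0=1 G3=G0&G3=1&0=0 -> 1110

1110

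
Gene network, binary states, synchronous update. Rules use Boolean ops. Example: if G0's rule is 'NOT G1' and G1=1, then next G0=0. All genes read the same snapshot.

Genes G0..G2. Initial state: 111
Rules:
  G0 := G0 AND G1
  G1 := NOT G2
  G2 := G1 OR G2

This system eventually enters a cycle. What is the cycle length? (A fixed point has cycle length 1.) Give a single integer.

Step 0: 111
Step 1: G0=G0&G1=1&1=1 G1=NOT G2=NOT 1=0 G2=G1|G2=1|1=1 -> 101
Step 2: G0=G0&G1=1&0=0 G1=NOT G2=NOT 1=0 G2=G1|G2=0|1=1 -> 001
Step 3: G0=G0&G1=0&0=0 G1=NOT G2=NOT 1=0 G2=G1|G2=0|1=1 -> 001
State from step 3 equals state from step 2 -> cycle length 1

Answer: 1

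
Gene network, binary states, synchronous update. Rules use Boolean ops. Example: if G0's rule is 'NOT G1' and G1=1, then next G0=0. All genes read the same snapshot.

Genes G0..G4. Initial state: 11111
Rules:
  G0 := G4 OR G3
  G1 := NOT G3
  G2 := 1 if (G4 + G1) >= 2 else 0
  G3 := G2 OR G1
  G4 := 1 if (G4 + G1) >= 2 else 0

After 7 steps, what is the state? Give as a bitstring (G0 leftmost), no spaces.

Step 1: G0=G4|G3=1|1=1 G1=NOT G3=NOT 1=0 G2=(1+1>=2)=1 G3=G2|G1=1|1=1 G4=(1+1>=2)=1 -> 10111
Step 2: G0=G4|G3=1|1=1 G1=NOT G3=NOT 1=0 G2=(1+0>=2)=0 G3=G2|G1=1|0=1 G4=(1+0>=2)=0 -> 10010
Step 3: G0=G4|G3=0|1=1 G1=NOT G3=NOT 1=0 G2=(0+0>=2)=0 G3=G2|G1=0|0=0 G4=(0+0>=2)=0 -> 10000
Step 4: G0=G4|G3=0|0=0 G1=NOT G3=NOT 0=1 G2=(0+0>=2)=0 G3=G2|G1=0|0=0 G4=(0+0>=2)=0 -> 01000
Step 5: G0=G4|G3=0|0=0 G1=NOT G3=NOT 0=1 G2=(0+1>=2)=0 G3=G2|G1=0|1=1 G4=(0+1>=2)=0 -> 01010
Step 6: G0=G4|G3=0|1=1 G1=NOT G3=NOT 1=0 G2=(0+1>=2)=0 G3=G2|G1=0|1=1 G4=(0+1>=2)=0 -> 10010
Step 7: G0=G4|G3=0|1=1 G1=NOT G3=NOT 1=0 G2=(0+0>=2)=0 G3=G2|G1=0|0=0 G4=(0+0>=2)=0 -> 10000

10000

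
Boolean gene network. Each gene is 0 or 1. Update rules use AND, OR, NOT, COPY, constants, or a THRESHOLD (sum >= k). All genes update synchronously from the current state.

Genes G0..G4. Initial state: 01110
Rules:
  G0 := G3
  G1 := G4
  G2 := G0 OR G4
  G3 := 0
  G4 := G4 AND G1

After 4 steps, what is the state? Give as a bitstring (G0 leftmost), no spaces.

Step 1: G0=G3=1 G1=G4=0 G2=G0|G4=0|0=0 G3=0(const) G4=G4&G1=0&1=0 -> 10000
Step 2: G0=G3=0 G1=G4=0 G2=G0|G4=1|0=1 G3=0(const) G4=G4&G1=0&0=0 -> 00100
Step 3: G0=G3=0 G1=G4=0 G2=G0|G4=0|0=0 G3=0(const) G4=G4&G1=0&0=0 -> 00000
Step 4: G0=G3=0 G1=G4=0 G2=G0|G4=0|0=0 G3=0(const) G4=G4&G1=0&0=0 -> 00000

00000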